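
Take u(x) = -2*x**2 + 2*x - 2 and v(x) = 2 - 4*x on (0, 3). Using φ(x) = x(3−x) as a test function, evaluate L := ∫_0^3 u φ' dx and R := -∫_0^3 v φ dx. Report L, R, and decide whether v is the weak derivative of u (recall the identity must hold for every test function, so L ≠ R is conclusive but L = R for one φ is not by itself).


LHS = 18, RHS = 18. Yes, v = u' weakly.

u(x) = -2*x**2 + 2*x - 2, classical derivative u'(x) = 2 - 4*x.
φ(x) = x(3−x), so φ'(x) = 3 - 2*x.
Note φ(0) = φ(3) = 0, so the boundary term u·φ vanishes.
LHS = ∫_0^3 u(x) φ'(x) dx = ∫_0^3 (4*x^3 - 10*x^2 + 10*x - 6) dx. Term by term:
  ∫_0^3 4*x^3 dx = 81;  ∫_0^3 -10*x^2 dx = -90;  ∫_0^3 10*x dx = 45;
  ∫_0^3 -6 dx = -18.
Sum: 81 − 90 + 45 − 18 = 18.
So LHS = 18.
∫_0^3 v(x) φ(x) dx = ∫_0^3 (4*x^3 - 14*x^2 + 6*x) dx. Term by term:
  ∫_0^3 4*x^3 dx = 81;  ∫_0^3 -14*x^2 dx = -126;  ∫_0^3 6*x dx = 27.
Sum: 81 − 126 + 27 = -18.
So RHS = -∫_0^3 v(x) φ(x) dx = 18.
LHS = RHS, so the identity holds for this test φ.
Moreover u is smooth here and v(x) = u'(x) = 2 - 4*x pointwise, so the identity holds for every test function. Hence v is the weak derivative of u.


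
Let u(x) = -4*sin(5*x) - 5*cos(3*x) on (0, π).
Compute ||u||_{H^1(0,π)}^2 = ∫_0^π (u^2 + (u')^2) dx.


||u||_{H^1(0,π)}^2 = 333*π

u'(x) = 15*sin(3*x) - 20*cos(5*x).
Expand u² and (u')² and integrate term by term on (0, π), using: for integers n ≥ 1, ∫_0^π sin²(nx) dx = ∫_0^π cos²(nx) dx = π/2; for n ≠ n', ∫_0^π sin(nx)sin(n'x) dx = ∫_0^π cos(nx)cos(n'x) dx = 0; and by product-to-sum, ∫_0^π sin(nx)cos(n'x) dx = ½∫_0^π [sin((n+n')x) + sin((n−n')x)] dx, which is 0 when n+n' is even and 2n/(n²−n'²) when n+n' is odd (it need not vanish on (0, π)).
  u² squared terms: (-5)²·∫cos(3x)² dx = 25·π/2 = 25*π/2;  (-4)²·∫sin(5x)² dx = 16·π/2 = 8*π.
  u² cross terms: 2·(-5)·(-4)·∫cos(3x)·sin(5x) dx = 40·(0) = 0.
  So ∫_0^π u² dx = 25*π/2 + 8*π + 0 = 41*π/2.
  (u')² squared terms: (-20)²·∫cos(5x)² dx = 400·π/2 = 200*π;  (15)²·∫sin(3x)² dx = 225·π/2 = 225*π/2.
  (u')² cross terms: 2·(-20)·(15)·∫cos(5x)·sin(3x) dx = -600·(0) = 0.
  So ∫_0^π (u')² dx = 200*π + 225*π/2 + 0 = 625*π/2.
||u||_{H^1}^2 = (41*π/2) + (625*π/2) = 333*π.


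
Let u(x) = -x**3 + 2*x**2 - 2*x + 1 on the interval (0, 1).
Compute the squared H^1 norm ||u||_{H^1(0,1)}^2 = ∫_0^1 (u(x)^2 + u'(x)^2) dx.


||u||_{H^1}^2 = 289/210

The H^1 norm (squared) on an interval (0, L) is
  ||u||_{H^1}^2 = ∫_0^L u(x)^2 dx + ∫_0^L u'(x)^2 dx.
Compute u'(x) = -3*x**2 + 4*x - 2.
Then u(x)^2 = x**6 - 4*x**5 + 8*x**4 - 10*x**3 + 8*x**2 - 4*x + 1 and u'(x)^2 = 9*x**4 - 24*x**3 + 28*x**2 - 16*x + 4.
Integrate each monomial from 0 to 1 using ∫_0^1 c·x^n dx = c·1^(n+1)/(n+1):
  ∫_0^1 u(x)^2 dx = ∫_0^1 (x^6 - 4*x^5 + 8*x^4 - 10*x^3 + 8*x^2 - 4*x + 1) dx. Term by term:
    ∫_0^1 x^6 dx = 1/7;  ∫_0^1 -4*x^5 dx = -2/3;  ∫_0^1 8*x^4 dx = 8/5;
    ∫_0^1 -10*x^3 dx = -5/2;  ∫_0^1 8*x^2 dx = 8/3;  ∫_0^1 -4*x dx = -2;
    ∫_0^1 1 dx = 1.
  Sum: 1/7 − 2/3 + 8/5 − 5/2 + 8/3 − 2 + 1 = 17/70.
  ∫_0^1 u'(x)^2 dx = ∫_0^1 (9*x^4 - 24*x^3 + 28*x^2 - 16*x + 4) dx. Term by term:
    ∫_0^1 9*x^4 dx = 9/5;  ∫_0^1 -24*x^3 dx = -6;  ∫_0^1 28*x^2 dx = 28/3;
    ∫_0^1 -16*x dx = -8;  ∫_0^1 4 dx = 4.
  Sum: 9/5 − 6 + 28/3 − 8 + 4 = 17/15.
Adding: ||u||_{H^1}^2 = 17/70 + 17/15 = 289/210.


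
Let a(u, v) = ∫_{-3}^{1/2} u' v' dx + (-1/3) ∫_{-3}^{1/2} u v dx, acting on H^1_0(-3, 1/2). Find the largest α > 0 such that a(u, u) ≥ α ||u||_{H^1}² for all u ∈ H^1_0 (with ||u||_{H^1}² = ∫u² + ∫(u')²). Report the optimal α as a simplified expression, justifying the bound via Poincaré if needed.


α = (-49 + 12*π^2)/(3*(4*π^2 + 49))

Coercivity of a(·,·) on H^1_0(-3, 1/2) means a(u, u) ≥ α ||u||_{H^1}² for every u ∈ H^1_0.
The interval has length L = 7/2, and Poincaré/coercivity depend only on L. Here a(u, u) = ∫(u')² + (-1/3)·∫u².
Here c = -1/3 < 0 with |c| < (π/L)² = 4*π^2/49, so coercivity still holds. The condition a(u,u) ≥ α||u||_{H^1}² reads (1−α)∫(u')² ≥ (α−c)∫u². Any admissible α is ≤ 1 (rapidly oscillating u have ∫u²/∫(u')² → 0), and α = 1 would force 0 ≥ (1−c)∫u², impossible since c < 1; so 1−α > 0. By the sharp Poincaré inequality on H^1_0 of an interval of length L, ∫(u')² ≥ (π/L)²∫u² with equality for the first sine mode sin(π(x−x₀)/L) (x₀ the left endpoint), so the inequality holds for all u iff (1−α)(π/L)² ≥ α − c, i.e. α ≤ ((π/L)² + c)/((π/L)² + 1) = (1 + c(L/π)²)/(1 + (L/π)²). (Direct route, valid since c ≤ 0: Poincaré gives c∫u² ≥ c(L/π)²∫(u')², so a(u,u) ≥ (1 + c(L/π)²)∫(u')², while ||u||_{H^1}² ≤ (1 + (L/π)²)∫(u')²; dividing yields the same α.) With (π/L)² = 4*π^2/49 and c = -1/3, the largest admissible constant is α = ((π/L)² + c)/((π/L)² + 1).
Simplifying, α = (-49 + 12*π^2)/(3*(4*π^2 + 49)).


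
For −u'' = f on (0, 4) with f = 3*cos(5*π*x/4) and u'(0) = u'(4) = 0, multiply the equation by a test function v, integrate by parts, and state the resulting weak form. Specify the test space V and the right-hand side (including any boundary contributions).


V = H^1(0, 4) (no boundary constraint on v; u is determined up to an additive constant); weak form: ∫_0^4 u'v' dx = ∫_0^4 (3*cos(5*π*x/4)) v dx for all v ∈ V.

Multiply both sides by a test function v and integrate from 0 to 4:
  ∫_0^4 −u''(x) v(x) dx = ∫_0^4 f(x) v(x) dx.
Integrate the LHS by parts once:
  ∫_0^4 −u'' v dx = −[u'(x) v(x)]_0^4 + ∫_0^4 u'(x) v'(x) dx.
Thus ∫_0^4 u'(x) v'(x) dx = ∫_0^4 f(x) v(x) dx + [u'(x) v(x)]_0^4.
Choose V so that boundary terms are either known or forced to vanish.
u has homogeneous Neumann: u'(0) = u'(4) = 0. So [u' v]_0^4 = 0·v(4) − 0·v(0) = 0 for any v; take V = H^1(0, 4).
Weak formulation: find u (satisfying any essential BC) such that ∫_0^4 u'(x) v'(x) dx = ∫_0^4 f v dx for all v ∈ V (homogeneous Neumann, so boundary terms vanish).
Substituting f(x) = 3*cos(5*π*x/4), the right-hand side is ∫_0^4 (3*cos(5*π*x/4)) v dx.
Compatibility check (pure Neumann): taking v ≡ 1 ∈ V gives 0 = ∫_0^4 f dx + (0) − (0), i.e. ∫_0^4 f dx must equal u'(0) − u'(4) = 0. Indeed ∫_0^4 (3*cos(5*π*x/4)) dx = 0, so the data are compatible. The solution is then unique only up to an additive constant (fix it e.g. by requiring ∫_0^4 u dx = 0).


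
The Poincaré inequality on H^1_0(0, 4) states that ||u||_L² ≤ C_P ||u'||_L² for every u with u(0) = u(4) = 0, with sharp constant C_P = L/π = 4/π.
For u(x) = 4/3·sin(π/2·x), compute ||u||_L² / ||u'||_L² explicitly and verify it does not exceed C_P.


||u||_L² / ||u'||_L² = 2/π < C_P = 4/π.

u(x) = 4/3·sin(π/2·x), so u'(x) = 2*π*cos(π*x/2)/3.
Writing u(x) = A·sin(kπx/L) with A = 4/3 and k = 2, use ∫_0^L sin²(kπx/L) dx = L/2 and ∫_0^L cos²(kπx/L) dx = L/2.
u² = 16/9·sin²(π/2·x) and (u')² = 4*π^2/9·cos²(π/2·x), and each of sin², cos² integrates to L/2 = 2 over (0, 4).
∫_0^4 u² dx = 32/9, so ||u||_L² = 4*sqrt(2)/3.
∫_0^4 (u')² dx = 8*π^2/9, so ||u'||_L² = 2*sqrt(2)*π/3.
Ratio ||u||_L² / ||u'||_L² = 2/π.
Sharp Poincaré constant on H^1_0(0, 4) is C_P = L/π = 4/π, achieved by sin(π/4·x).
This is the k = 2 harmonic; the ratio L/(kπ) is strictly less than C_P = L/π, consistent with the sharp inequality ||u||_L² ≤ C_P ||u'||_L².


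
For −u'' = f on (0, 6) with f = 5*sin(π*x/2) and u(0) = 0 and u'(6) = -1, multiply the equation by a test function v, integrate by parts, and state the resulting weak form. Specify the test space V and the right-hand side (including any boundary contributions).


V = {v ∈ H^1(0, 6) : v(0) = 0} (test functions vanish at x = 0 where u is specified); weak form: ∫_0^6 u'v' dx = ∫_0^6 (5*sin(π*x/2)) v dx − v(6) for all v ∈ V.

Multiply both sides by a test function v and integrate from 0 to 6:
  ∫_0^6 −u''(x) v(x) dx = ∫_0^6 f(x) v(x) dx.
Integrate the LHS by parts once:
  ∫_0^6 −u'' v dx = −[u'(x) v(x)]_0^6 + ∫_0^6 u'(x) v'(x) dx.
Thus ∫_0^6 u'(x) v'(x) dx = ∫_0^6 f(x) v(x) dx + [u'(x) v(x)]_0^6.
Choose V so that boundary terms are either known or forced to vanish.
Mixed BC: u(0) = 0 (Dirichlet) and u'(6) = -1 (Neumann). Define V = {v ∈ H^1(0, 6) : v(0) = 0}. Then [u' v]_0^6 = u'(6)·v(6) − u'(0)·0 = − v(6).
Weak formulation: find u (satisfying any essential BC) such that ∫_0^6 u'(x) v'(x) dx = ∫_0^6 f v dx − v(6) for all v ∈ V (Dirichlet at 0 absorbed into V; Neumann datum at x = 6 contributes the boundary term).
Substituting f(x) = 5*sin(π*x/2), the right-hand side is ∫_0^6 (5*sin(π*x/2)) v dx − v(6).


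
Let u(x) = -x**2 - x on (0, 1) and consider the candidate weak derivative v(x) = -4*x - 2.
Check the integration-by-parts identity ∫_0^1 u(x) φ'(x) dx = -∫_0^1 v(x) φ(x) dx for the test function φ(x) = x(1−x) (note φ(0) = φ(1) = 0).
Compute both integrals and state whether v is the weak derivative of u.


LHS = 1/3, RHS = 2/3. No, v is not the weak derivative of u.

u(x) = -x**2 - x, classical derivative u'(x) = -2*x - 1.
φ(x) = x(1−x), so φ'(x) = 1 - 2*x.
Note φ(0) = φ(1) = 0, so the boundary term u·φ vanishes.
LHS = ∫_0^1 u(x) φ'(x) dx = ∫_0^1 (2*x^3 + x^2 - x) dx. Term by term:
  ∫_0^1 2*x^3 dx = 1/2;  ∫_0^1 x^2 dx = 1/3;  ∫_0^1 -x dx = -1/2.
Sum: 1/2 + 1/3 − 1/2 = 1/3.
So LHS = 1/3.
∫_0^1 v(x) φ(x) dx = ∫_0^1 (4*x^3 - 2*x^2 - 2*x) dx. Term by term:
  ∫_0^1 4*x^3 dx = 1;  ∫_0^1 -2*x^2 dx = -2/3;  ∫_0^1 -2*x dx = -1.
Sum: 1 − 2/3 − 1 = -2/3.
So RHS = -∫_0^1 v(x) φ(x) dx = 2/3.
LHS − RHS = -1/3 ≠ 0, so the identity fails.
(For a valid weak derivative the identity must hold for EVERY test function, in particular this one. The failure shows v is NOT the weak derivative of u.)
Correct weak derivative would be u'(x) = -2*x - 1.


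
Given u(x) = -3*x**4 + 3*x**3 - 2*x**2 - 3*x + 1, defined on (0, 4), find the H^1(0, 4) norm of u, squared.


||u||_{H^1}^2 = 13660776/35

The H^1 norm (squared) on an interval (0, L) is
  ||u||_{H^1}^2 = ∫_0^L u(x)^2 dx + ∫_0^L u'(x)^2 dx.
Compute u'(x) = -12*x**3 + 9*x**2 - 4*x - 3.
Then u(x)^2 = 9*x**8 - 18*x**7 + 21*x**6 + 6*x**5 - 20*x**4 + 18*x**3 + 5*x**2 - 6*x + 1 and u'(x)^2 = 144*x**6 - 216*x**5 + 177*x**4 - 38*x**2 + 24*x + 9.
Integrate each monomial from 0 to 4 using ∫_0^4 c·x^n dx = c·4^(n+1)/(n+1):
  ∫_0^4 u(x)^2 dx = ∫_0^4 (9*x^8 - 18*x^7 + 21*x^6 + 6*x^5 - 20*x^4 + 18*x^3 + 5*x^2 - 6*x + 1) dx. Term by term:
    ∫_0^4 9*x^8 dx = 262144;  ∫_0^4 -18*x^7 dx = -147456;  ∫_0^4 21*x^6 dx = 49152;
    ∫_0^4 6*x^5 dx = 4096;  ∫_0^4 -20*x^4 dx = -4096;  ∫_0^4 18*x^3 dx = 1152;
    ∫_0^4 5*x^2 dx = 320/3;  ∫_0^4 -6*x dx = -48;  ∫_0^4 1 dx = 4.
  Sum: 262144 − 147456 + 49152 + 4096 − 4096 + 1152 + 320/3 − 48 + 4 = 495164/3.
  ∫_0^4 u'(x)^2 dx = ∫_0^4 (144*x^6 - 216*x^5 + 177*x^4 - 38*x^2 + 24*x + 9) dx. Term by term:
    ∫_0^4 144*x^6 dx = 2359296/7;  ∫_0^4 -216*x^5 dx = -147456;  ∫_0^4 177*x^4 dx = 181248/5;
    ∫_0^4 -38*x^2 dx = -2432/3;  ∫_0^4 24*x dx = 192;  ∫_0^4 9 dx = 36.
  Sum: 2359296/7 − 147456 + 181248/5 − 2432/3 + 192 + 36 = 23651588/105.
Adding: ||u||_{H^1}^2 = 495164/3 + 23651588/105 = 13660776/35.


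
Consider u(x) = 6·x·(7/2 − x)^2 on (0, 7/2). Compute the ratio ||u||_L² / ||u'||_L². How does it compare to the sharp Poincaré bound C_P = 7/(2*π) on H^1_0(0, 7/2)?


||u||_L² / ||u'||_L² = sqrt(14)/4 < C_P = 7/(2*π).

u(x) = 6·x·(7/2 − x)^2, so u'(x) = 3*(x - 7/2)*(6*x - 7).
u(x) = 6·x·(7/2 − x)^2 vanishes at x = 0 and x = 7/2, so u ∈ H^1_0(0, 7/2). Differentiate via the product rule and integrate the resulting polynomials term by term.
  ∫_0^7/2 u² dx = ∫_0^7/2 (36*x^6 - 504*x^5 + 2646*x^4 - 6174*x^3 + 21609*x^2/4) dx. Term by term:
    ∫_0^7/2 36*x^6 dx = 1058841/32;  ∫_0^7/2 -504*x^5 dx = -2470629/16;  ∫_0^7/2 2646*x^4 dx = 22235661/80;
    ∫_0^7/2 -6174*x^3 dx = -7411887/32;  ∫_0^7/2 21609*x^2/4 dx = 2470629/32.
  Sum: 1058841/32 − 2470629/16 + 22235661/80 − 7411887/32 + 2470629/32 = 352947/160.
  ∫_0^7/2 (u')² dx = ∫_0^7/2 (324*x^4 - 3024*x^3 + 9702*x^2 - 12348*x + 21609/4) dx. Term by term:
    ∫_0^7/2 324*x^4 dx = 1361367/40;  ∫_0^7/2 -3024*x^3 dx = -453789/4;  ∫_0^7/2 9702*x^2 dx = 554631/4;
    ∫_0^7/2 -12348*x dx = -151263/2;  ∫_0^7/2 21609/4 dx = 151263/8.
  Sum: 1361367/40 − 453789/4 + 554631/4 − 151263/2 + 151263/8 = 50421/20.
∫_0^7/2 u² dx = 352947/160, so ||u||_L² = 343*sqrt(30)/40.
∫_0^7/2 (u')² dx = 50421/20, so ||u'||_L² = 49*sqrt(105)/10.
Ratio ||u||_L² / ||u'||_L² = sqrt(14)/4.
Sharp Poincaré constant on H^1_0(0, 7/2) is C_P = L/π = 7/(2*π), achieved by sin(2*π/7·x).
A polynomial bump cannot attain the sharp Poincaré constant (only the first sine eigenfunction does), so the ratio is strictly less than C_P, consistent with ||u||_L² ≤ C_P ||u'||_L².


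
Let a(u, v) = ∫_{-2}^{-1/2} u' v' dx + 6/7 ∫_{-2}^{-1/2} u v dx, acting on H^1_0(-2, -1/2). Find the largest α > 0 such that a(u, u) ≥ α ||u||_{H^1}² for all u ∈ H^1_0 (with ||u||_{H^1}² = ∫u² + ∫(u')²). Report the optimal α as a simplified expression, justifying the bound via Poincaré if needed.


α = 2*(27 + 14*π^2)/(7*(9 + 4*π^2))

Coercivity of a(·,·) on H^1_0(-2, -1/2) means a(u, u) ≥ α ||u||_{H^1}² for every u ∈ H^1_0.
The interval has length L = 3/2, and Poincaré/coercivity depend only on L. Here a(u, u) = ∫(u')² + (6/7)·∫u².
Here 0 < c = 6/7 < 1. The condition a(u,u) ≥ α||u||_{H^1}² reads (1−α)∫(u')² ≥ (α−c)∫u². Any admissible α is ≤ 1 (rapidly oscillating u have ∫u²/∫(u')² → 0), and α = 1 would force 0 ≥ (1−c)∫u², impossible since c < 1; so 1−α > 0. By the sharp Poincaré inequality on H^1_0 of an interval of length L, ∫(u')² ≥ (π/L)²∫u² with equality for the first sine mode sin(π(x−x₀)/L) (x₀ the left endpoint), so the inequality holds for all u iff (1−α)(π/L)² ≥ α − c, i.e. α ≤ ((π/L)² + c)/((π/L)² + 1) = (1 + c(L/π)²)/(1 + (L/π)²). With (π/L)² = 4*π^2/9 and c = 6/7, the largest admissible constant is α = ((π/L)² + c)/((π/L)² + 1).
Simplifying, α = 2*(27 + 14*π^2)/(7*(9 + 4*π^2)).


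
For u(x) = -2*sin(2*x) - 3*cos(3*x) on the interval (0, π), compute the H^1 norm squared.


||u||_{H^1(0,π)}^2 = -96 + 55*π

u'(x) = 9*sin(3*x) - 4*cos(2*x).
Expand u² and (u')² and integrate term by term on (0, π), using: for integers n ≥ 1, ∫_0^π sin²(nx) dx = ∫_0^π cos²(nx) dx = π/2; for n ≠ n', ∫_0^π sin(nx)sin(n'x) dx = ∫_0^π cos(nx)cos(n'x) dx = 0; and by product-to-sum, ∫_0^π sin(nx)cos(n'x) dx = ½∫_0^π [sin((n+n')x) + sin((n−n')x)] dx, which is 0 when n+n' is even and 2n/(n²−n'²) when n+n' is odd (it need not vanish on (0, π)).
  u² squared terms: (-3)²·∫cos(3x)² dx = 9·π/2 = 9*π/2;  (-2)²·∫sin(2x)² dx = 4·π/2 = 2*π.
  u² cross terms: 2·(-3)·(-2)·∫cos(3x)·sin(2x) dx = 12·(-4/5) = -48/5.
  So ∫_0^π u² dx = 9*π/2 + 2*π − 48/5 = -48/5 + 13*π/2.
  (u')² squared terms: (-4)²·∫cos(2x)² dx = 16·π/2 = 8*π;  (9)²·∫sin(3x)² dx = 81·π/2 = 81*π/2.
  (u')² cross terms: 2·(-4)·(9)·∫cos(2x)·sin(3x) dx = -72·(6/5) = -432/5.
  So ∫_0^π (u')² dx = 8*π + 81*π/2 − 432/5 = -432/5 + 97*π/2.
||u||_{H^1}^2 = (-48/5 + 13*π/2) + (-432/5 + 97*π/2) = -96 + 55*π.


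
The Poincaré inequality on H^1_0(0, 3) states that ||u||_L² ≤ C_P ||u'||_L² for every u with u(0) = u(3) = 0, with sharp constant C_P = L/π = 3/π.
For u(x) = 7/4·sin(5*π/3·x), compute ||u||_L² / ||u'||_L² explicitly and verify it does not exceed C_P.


||u||_L² / ||u'||_L² = 3/(5*π) < C_P = 3/π.

u(x) = 7/4·sin(5*π/3·x), so u'(x) = 35*π*cos(5*π*x/3)/12.
Writing u(x) = A·sin(kπx/L) with A = 7/4 and k = 5, use ∫_0^L sin²(kπx/L) dx = L/2 and ∫_0^L cos²(kπx/L) dx = L/2.
u² = 49/16·sin²(5*π/3·x) and (u')² = 1225*π^2/144·cos²(5*π/3·x), and each of sin², cos² integrates to L/2 = 3/2 over (0, 3).
∫_0^3 u² dx = 147/32, so ||u||_L² = 7*sqrt(6)/8.
∫_0^3 (u')² dx = 1225*π^2/96, so ||u'||_L² = 35*sqrt(6)*π/24.
Ratio ||u||_L² / ||u'||_L² = 3/(5*π).
Sharp Poincaré constant on H^1_0(0, 3) is C_P = L/π = 3/π, achieved by sin(π/3·x).
This is the k = 5 harmonic; the ratio L/(kπ) is strictly less than C_P = L/π, consistent with the sharp inequality ||u||_L² ≤ C_P ||u'||_L².


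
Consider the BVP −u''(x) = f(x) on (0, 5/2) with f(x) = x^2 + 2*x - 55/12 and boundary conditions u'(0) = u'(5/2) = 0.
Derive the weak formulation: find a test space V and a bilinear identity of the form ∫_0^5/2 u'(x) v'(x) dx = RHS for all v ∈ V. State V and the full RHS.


V = H^1(0, 5/2) (no boundary constraint on v; u is determined up to an additive constant); weak form: ∫_0^5/2 u'v' dx = ∫_0^5/2 (x^2 + 2*x - 55/12) v dx for all v ∈ V.

Multiply both sides by a test function v and integrate from 0 to 5/2:
  ∫_0^5/2 −u''(x) v(x) dx = ∫_0^5/2 f(x) v(x) dx.
Integrate the LHS by parts once:
  ∫_0^5/2 −u'' v dx = −[u'(x) v(x)]_0^5/2 + ∫_0^5/2 u'(x) v'(x) dx.
Thus ∫_0^5/2 u'(x) v'(x) dx = ∫_0^5/2 f(x) v(x) dx + [u'(x) v(x)]_0^5/2.
Choose V so that boundary terms are either known or forced to vanish.
u has homogeneous Neumann: u'(0) = u'(5/2) = 0. So [u' v]_0^5/2 = 0·v(5/2) − 0·v(0) = 0 for any v; take V = H^1(0, 5/2).
Weak formulation: find u (satisfying any essential BC) such that ∫_0^5/2 u'(x) v'(x) dx = ∫_0^5/2 f v dx for all v ∈ V (homogeneous Neumann, so boundary terms vanish).
Substituting f(x) = x^2 + 2*x - 55/12, the right-hand side is ∫_0^5/2 (x^2 + 2*x - 55/12) v dx.
Compatibility check (pure Neumann): taking v ≡ 1 ∈ V gives 0 = ∫_0^5/2 f dx + (0) − (0), i.e. ∫_0^5/2 f dx must equal u'(0) − u'(5/2) = 0. Indeed ∫_0^5/2 (x^2 + 2*x - 55/12) dx = 0, so the data are compatible. The solution is then unique only up to an additive constant (fix it e.g. by requiring ∫_0^5/2 u dx = 0).


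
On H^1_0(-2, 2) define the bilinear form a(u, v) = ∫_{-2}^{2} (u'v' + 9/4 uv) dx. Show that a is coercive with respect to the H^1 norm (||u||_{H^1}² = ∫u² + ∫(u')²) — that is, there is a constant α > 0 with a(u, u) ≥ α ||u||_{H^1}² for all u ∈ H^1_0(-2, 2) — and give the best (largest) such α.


α = 1

Coercivity of a(·,·) on H^1_0(-2, 2) means a(u, u) ≥ α ||u||_{H^1}² for every u ∈ H^1_0.
The interval has length L = 4, and Poincaré/coercivity depend only on L. Here a(u, u) = ∫(u')² + (9/4)·∫u².
Here c = 9/4 ≥ 1, so a(u,u) = ∫(u')² + c∫u² ≥ ∫(u')² + ∫u² = ||u||_{H^1}², i.e. α = 1 works. No larger α is possible: a(u,u) ≥ α||u||_{H^1}² means (1−α)∫(u')² ≥ (α−c)∫u², and for the modes u_n = sin(nπ(x−x₀)/L) (x₀ the left endpoint) one has ∫u_n²/∫(u_n')² = (L/(nπ))² → 0, so a(u_n,u_n)/||u_n||_{H^1}² → 1. Hence the optimal constant is α = 1.
Therefore α = 1.


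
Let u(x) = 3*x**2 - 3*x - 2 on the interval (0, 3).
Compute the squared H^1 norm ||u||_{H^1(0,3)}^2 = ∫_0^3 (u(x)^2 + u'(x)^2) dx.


||u||_{H^1}^2 = 3009/10

The H^1 norm (squared) on an interval (0, L) is
  ||u||_{H^1}^2 = ∫_0^L u(x)^2 dx + ∫_0^L u'(x)^2 dx.
Compute u'(x) = 6*x - 3.
Then u(x)^2 = 9*x**4 - 18*x**3 - 3*x**2 + 12*x + 4 and u'(x)^2 = 36*x**2 - 36*x + 9.
Integrate each monomial from 0 to 3 using ∫_0^3 c·x^n dx = c·3^(n+1)/(n+1):
  ∫_0^3 u(x)^2 dx = ∫_0^3 (9*x^4 - 18*x^3 - 3*x^2 + 12*x + 4) dx. Term by term:
    ∫_0^3 9*x^4 dx = 2187/5;  ∫_0^3 -18*x^3 dx = -729/2;  ∫_0^3 -3*x^2 dx = -27;
    ∫_0^3 12*x dx = 54;  ∫_0^3 4 dx = 12.
  Sum: 2187/5 − 729/2 − 27 + 54 + 12 = 1119/10.
  ∫_0^3 u'(x)^2 dx = ∫_0^3 (36*x^2 - 36*x + 9) dx. Term by term:
    ∫_0^3 36*x^2 dx = 324;  ∫_0^3 -36*x dx = -162;  ∫_0^3 9 dx = 27.
  Sum: 324 − 162 + 27 = 189.
Adding: ||u||_{H^1}^2 = 1119/10 + 189 = 3009/10.


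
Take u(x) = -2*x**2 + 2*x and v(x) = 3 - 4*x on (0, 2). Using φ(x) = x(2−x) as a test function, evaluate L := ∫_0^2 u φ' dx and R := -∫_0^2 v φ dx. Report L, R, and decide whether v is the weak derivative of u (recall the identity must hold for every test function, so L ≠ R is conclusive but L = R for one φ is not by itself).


LHS = 8/3, RHS = 4/3. No, v is not the weak derivative of u.

u(x) = -2*x**2 + 2*x, classical derivative u'(x) = 2 - 4*x.
φ(x) = x(2−x), so φ'(x) = 2 - 2*x.
Note φ(0) = φ(2) = 0, so the boundary term u·φ vanishes.
LHS = ∫_0^2 u(x) φ'(x) dx = ∫_0^2 (4*x^3 - 8*x^2 + 4*x) dx. Term by term:
  ∫_0^2 4*x^3 dx = 16;  ∫_0^2 -8*x^2 dx = -64/3;  ∫_0^2 4*x dx = 8.
Sum: 16 − 64/3 + 8 = 8/3.
So LHS = 8/3.
∫_0^2 v(x) φ(x) dx = ∫_0^2 (4*x^3 - 11*x^2 + 6*x) dx. Term by term:
  ∫_0^2 4*x^3 dx = 16;  ∫_0^2 -11*x^2 dx = -88/3;  ∫_0^2 6*x dx = 12.
Sum: 16 − 88/3 + 12 = -4/3.
So RHS = -∫_0^2 v(x) φ(x) dx = 4/3.
LHS − RHS = 4/3 ≠ 0, so the identity fails.
(For a valid weak derivative the identity must hold for EVERY test function, in particular this one. The failure shows v is NOT the weak derivative of u.)
Correct weak derivative would be u'(x) = 2 - 4*x.


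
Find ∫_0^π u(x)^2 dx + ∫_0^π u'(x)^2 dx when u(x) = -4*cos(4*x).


||u||_{H^1(0,π)}^2 = 136*π

u'(x) = 16*sin(4*x).
Expand u² and (u')² and integrate term by term on (0, π), using: for integers n ≥ 1, ∫_0^π sin²(nx) dx = ∫_0^π cos²(nx) dx = π/2; for n ≠ n', ∫_0^π sin(nx)sin(n'x) dx = ∫_0^π cos(nx)cos(n'x) dx = 0; and by product-to-sum, ∫_0^π sin(nx)cos(n'x) dx = ½∫_0^π [sin((n+n')x) + sin((n−n')x)] dx, which is 0 when n+n' is even and 2n/(n²−n'²) when n+n' is odd (it need not vanish on (0, π)).
  u² squared terms: (-4)²·∫cos(4x)² dx = 16·π/2 = 8*π.
  So ∫_0^π u² dx = 8*π.
  (u')² squared terms: (16)²·∫sin(4x)² dx = 256·π/2 = 128*π.
  So ∫_0^π (u')² dx = 128*π.
||u||_{H^1}^2 = (8*π) + (128*π) = 136*π.


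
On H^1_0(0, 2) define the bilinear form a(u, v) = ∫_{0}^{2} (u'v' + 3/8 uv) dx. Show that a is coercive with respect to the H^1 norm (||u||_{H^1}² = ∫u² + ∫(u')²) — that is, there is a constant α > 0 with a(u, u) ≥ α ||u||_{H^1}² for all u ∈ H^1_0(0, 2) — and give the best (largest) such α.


α = (3/2 + π^2)/(4 + π^2)

Coercivity of a(·,·) on H^1_0(0, 2) means a(u, u) ≥ α ||u||_{H^1}² for every u ∈ H^1_0.
The interval has length L = 2, and Poincaré/coercivity depend only on L. Here a(u, u) = ∫(u')² + (3/8)·∫u².
Here 0 < c = 3/8 < 1. The condition a(u,u) ≥ α||u||_{H^1}² reads (1−α)∫(u')² ≥ (α−c)∫u². Any admissible α is ≤ 1 (rapidly oscillating u have ∫u²/∫(u')² → 0), and α = 1 would force 0 ≥ (1−c)∫u², impossible since c < 1; so 1−α > 0. By the sharp Poincaré inequality on H^1_0 of an interval of length L, ∫(u')² ≥ (π/L)²∫u² with equality for the first sine mode sin(π(x−x₀)/L) (x₀ the left endpoint), so the inequality holds for all u iff (1−α)(π/L)² ≥ α − c, i.e. α ≤ ((π/L)² + c)/((π/L)² + 1) = (1 + c(L/π)²)/(1 + (L/π)²). With (π/L)² = π^2/4 and c = 3/8, the largest admissible constant is α = ((π/L)² + c)/((π/L)² + 1).
Simplifying, α = (3/2 + π^2)/(4 + π^2).


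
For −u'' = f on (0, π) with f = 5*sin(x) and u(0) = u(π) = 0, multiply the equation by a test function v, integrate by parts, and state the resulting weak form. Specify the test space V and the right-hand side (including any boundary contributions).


V = H^1_0(0, π) (so v(0) = v(π) = 0); weak form: ∫_0^π u'v' dx = ∫_0^π (5*sin(x)) v dx for all v ∈ V.

Multiply both sides by a test function v and integrate from 0 to π:
  ∫_0^π −u''(x) v(x) dx = ∫_0^π f(x) v(x) dx.
Integrate the LHS by parts once:
  ∫_0^π −u'' v dx = −[u'(x) v(x)]_0^π + ∫_0^π u'(x) v'(x) dx.
Thus ∫_0^π u'(x) v'(x) dx = ∫_0^π f(x) v(x) dx + [u'(x) v(x)]_0^π.
Choose V so that boundary terms are either known or forced to vanish.
u is Dirichlet: u(0) = u(π) = 0. Let V = H^1_0(0, π); then v(0) = v(π) = 0, and [u' v]_0^π = 0.
Weak formulation: find u (satisfying any essential BC) such that ∫_0^π u'(x) v'(x) dx = ∫_0^π f v dx for all v ∈ V.
Substituting f(x) = 5*sin(x), the right-hand side is ∫_0^π (5*sin(x)) v dx.


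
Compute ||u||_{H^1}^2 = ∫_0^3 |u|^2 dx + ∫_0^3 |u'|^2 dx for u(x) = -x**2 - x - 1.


||u||_{H^1}^2 = 1851/10

The H^1 norm (squared) on an interval (0, L) is
  ||u||_{H^1}^2 = ∫_0^L u(x)^2 dx + ∫_0^L u'(x)^2 dx.
Compute u'(x) = -2*x - 1.
Then u(x)^2 = x**4 + 2*x**3 + 3*x**2 + 2*x + 1 and u'(x)^2 = 4*x**2 + 4*x + 1.
Integrate each monomial from 0 to 3 using ∫_0^3 c·x^n dx = c·3^(n+1)/(n+1):
  ∫_0^3 u(x)^2 dx = ∫_0^3 (x^4 + 2*x^3 + 3*x^2 + 2*x + 1) dx. Term by term:
    ∫_0^3 x^4 dx = 243/5;  ∫_0^3 2*x^3 dx = 81/2;  ∫_0^3 3*x^2 dx = 27;
    ∫_0^3 2*x dx = 9;  ∫_0^3 1 dx = 3.
  Sum: 243/5 + 81/2 + 27 + 9 + 3 = 1281/10.
  ∫_0^3 u'(x)^2 dx = ∫_0^3 (4*x^2 + 4*x + 1) dx. Term by term:
    ∫_0^3 4*x^2 dx = 36;  ∫_0^3 4*x dx = 18;  ∫_0^3 1 dx = 3.
  Sum: 36 + 18 + 3 = 57.
Adding: ||u||_{H^1}^2 = 1281/10 + 57 = 1851/10.


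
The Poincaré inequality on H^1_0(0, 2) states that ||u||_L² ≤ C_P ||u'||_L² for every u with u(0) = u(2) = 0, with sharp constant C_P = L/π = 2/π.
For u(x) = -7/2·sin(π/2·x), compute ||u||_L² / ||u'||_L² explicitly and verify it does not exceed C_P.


||u||_L² / ||u'||_L² = 2/π = C_P.

u(x) = -7/2·sin(π/2·x), so u'(x) = -7*π*cos(π*x/2)/4.
Writing u(x) = A·sin(kπx/L) with A = -7/2 and k = 1, use ∫_0^L sin²(kπx/L) dx = L/2 and ∫_0^L cos²(kπx/L) dx = L/2.
u² = 49/4·sin²(π/2·x) and (u')² = 49*π^2/16·cos²(π/2·x), and each of sin², cos² integrates to L/2 = 1 over (0, 2).
∫_0^2 u² dx = 49/4, so ||u||_L² = 7/2.
∫_0^2 (u')² dx = 49*π^2/16, so ||u'||_L² = 7*π/4.
Ratio ||u||_L² / ||u'||_L² = 2/π.
Sharp Poincaré constant on H^1_0(0, 2) is C_P = L/π = 2/π, achieved by sin(π/2·x).
This is the k = 1 eigenfunction (up to amplitude), so the ratio equals the sharp Poincaré constant exactly.


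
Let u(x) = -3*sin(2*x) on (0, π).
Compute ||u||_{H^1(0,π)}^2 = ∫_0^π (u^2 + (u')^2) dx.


||u||_{H^1(0,π)}^2 = 45*π/2

u'(x) = -6*cos(2*x).
Expand u² and (u')² and integrate term by term on (0, π), using: for integers n ≥ 1, ∫_0^π sin²(nx) dx = ∫_0^π cos²(nx) dx = π/2; for n ≠ n', ∫_0^π sin(nx)sin(n'x) dx = ∫_0^π cos(nx)cos(n'x) dx = 0; and by product-to-sum, ∫_0^π sin(nx)cos(n'x) dx = ½∫_0^π [sin((n+n')x) + sin((n−n')x)] dx, which is 0 when n+n' is even and 2n/(n²−n'²) when n+n' is odd (it need not vanish on (0, π)).
  u² squared terms: (-3)²·∫sin(2x)² dx = 9·π/2 = 9*π/2.
  So ∫_0^π u² dx = 9*π/2.
  (u')² squared terms: (-6)²·∫cos(2x)² dx = 36·π/2 = 18*π.
  So ∫_0^π (u')² dx = 18*π.
||u||_{H^1}^2 = (9*π/2) + (18*π) = 45*π/2.


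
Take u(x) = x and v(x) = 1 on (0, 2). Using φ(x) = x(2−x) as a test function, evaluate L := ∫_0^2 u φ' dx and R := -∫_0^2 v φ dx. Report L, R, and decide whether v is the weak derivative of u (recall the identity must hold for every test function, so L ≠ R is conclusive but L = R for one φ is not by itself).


LHS = -4/3, RHS = -4/3. Yes, v = u' weakly.

u(x) = x, classical derivative u'(x) = 1.
φ(x) = x(2−x), so φ'(x) = 2 - 2*x.
Note φ(0) = φ(2) = 0, so the boundary term u·φ vanishes.
LHS = ∫_0^2 u(x) φ'(x) dx = ∫_0^2 (-2*x^2 + 2*x) dx. Term by term:
  ∫_0^2 -2*x^2 dx = -16/3;  ∫_0^2 2*x dx = 4.
Sum: -16/3 + 4 = -4/3.
So LHS = -4/3.
∫_0^2 v(x) φ(x) dx = ∫_0^2 (-x^2 + 2*x) dx. Term by term:
  ∫_0^2 -x^2 dx = -8/3;  ∫_0^2 2*x dx = 4.
Sum: -8/3 + 4 = 4/3.
So RHS = -∫_0^2 v(x) φ(x) dx = -4/3.
LHS = RHS, so the identity holds for this test φ.
Moreover u is smooth here and v(x) = u'(x) = 1 pointwise, so the identity holds for every test function. Hence v is the weak derivative of u.


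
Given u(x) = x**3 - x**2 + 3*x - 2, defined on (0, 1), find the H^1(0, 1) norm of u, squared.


||u||_{H^1}^2 = 2137/210

The H^1 norm (squared) on an interval (0, L) is
  ||u||_{H^1}^2 = ∫_0^L u(x)^2 dx + ∫_0^L u'(x)^2 dx.
Compute u'(x) = 3*x**2 - 2*x + 3.
Then u(x)^2 = x**6 - 2*x**5 + 7*x**4 - 10*x**3 + 13*x**2 - 12*x + 4 and u'(x)^2 = 9*x**4 - 12*x**3 + 22*x**2 - 12*x + 9.
Integrate each monomial from 0 to 1 using ∫_0^1 c·x^n dx = c·1^(n+1)/(n+1):
  ∫_0^1 u(x)^2 dx = ∫_0^1 (x^6 - 2*x^5 + 7*x^4 - 10*x^3 + 13*x^2 - 12*x + 4) dx. Term by term:
    ∫_0^1 x^6 dx = 1/7;  ∫_0^1 -2*x^5 dx = -1/3;  ∫_0^1 7*x^4 dx = 7/5;
    ∫_0^1 -10*x^3 dx = -5/2;  ∫_0^1 13*x^2 dx = 13/3;  ∫_0^1 -12*x dx = -6;
    ∫_0^1 4 dx = 4.
  Sum: 1/7 − 1/3 + 7/5 − 5/2 + 13/3 − 6 + 4 = 73/70.
  ∫_0^1 u'(x)^2 dx = ∫_0^1 (9*x^4 - 12*x^3 + 22*x^2 - 12*x + 9) dx. Term by term:
    ∫_0^1 9*x^4 dx = 9/5;  ∫_0^1 -12*x^3 dx = -3;  ∫_0^1 22*x^2 dx = 22/3;
    ∫_0^1 -12*x dx = -6;  ∫_0^1 9 dx = 9.
  Sum: 9/5 − 3 + 22/3 − 6 + 9 = 137/15.
Adding: ||u||_{H^1}^2 = 73/70 + 137/15 = 2137/210.


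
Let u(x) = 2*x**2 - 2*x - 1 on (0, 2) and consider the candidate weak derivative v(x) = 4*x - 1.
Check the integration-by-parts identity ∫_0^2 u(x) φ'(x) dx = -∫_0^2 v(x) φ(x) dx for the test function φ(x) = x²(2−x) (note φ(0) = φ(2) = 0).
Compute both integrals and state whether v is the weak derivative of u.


LHS = -56/15, RHS = -76/15. No, v is not the weak derivative of u.

u(x) = 2*x**2 - 2*x - 1, classical derivative u'(x) = 4*x - 2.
φ(x) = x²(2−x), so φ'(x) = x*(4 - 3*x).
Note φ(0) = φ(2) = 0, so the boundary term u·φ vanishes.
LHS = ∫_0^2 u(x) φ'(x) dx = ∫_0^2 (-6*x^4 + 14*x^3 - 5*x^2 - 4*x) dx. Term by term:
  ∫_0^2 -6*x^4 dx = -192/5;  ∫_0^2 14*x^3 dx = 56;  ∫_0^2 -5*x^2 dx = -40/3;
  ∫_0^2 -4*x dx = -8.
Sum: -192/5 + 56 − 40/3 − 8 = -56/15.
So LHS = -56/15.
∫_0^2 v(x) φ(x) dx = ∫_0^2 (-4*x^4 + 9*x^3 - 2*x^2) dx. Term by term:
  ∫_0^2 -4*x^4 dx = -128/5;  ∫_0^2 9*x^3 dx = 36;  ∫_0^2 -2*x^2 dx = -16/3.
Sum: -128/5 + 36 − 16/3 = 76/15.
So RHS = -∫_0^2 v(x) φ(x) dx = -76/15.
LHS − RHS = 4/3 ≠ 0, so the identity fails.
(For a valid weak derivative the identity must hold for EVERY test function, in particular this one. The failure shows v is NOT the weak derivative of u.)
Correct weak derivative would be u'(x) = 4*x - 2.


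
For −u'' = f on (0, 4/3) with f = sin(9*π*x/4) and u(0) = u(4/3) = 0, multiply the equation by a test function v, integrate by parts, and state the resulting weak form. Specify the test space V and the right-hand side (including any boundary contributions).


V = H^1_0(0, 4/3) (so v(0) = v(4/3) = 0); weak form: ∫_0^4/3 u'v' dx = ∫_0^4/3 (sin(9*π*x/4)) v dx for all v ∈ V.

Multiply both sides by a test function v and integrate from 0 to 4/3:
  ∫_0^4/3 −u''(x) v(x) dx = ∫_0^4/3 f(x) v(x) dx.
Integrate the LHS by parts once:
  ∫_0^4/3 −u'' v dx = −[u'(x) v(x)]_0^4/3 + ∫_0^4/3 u'(x) v'(x) dx.
Thus ∫_0^4/3 u'(x) v'(x) dx = ∫_0^4/3 f(x) v(x) dx + [u'(x) v(x)]_0^4/3.
Choose V so that boundary terms are either known or forced to vanish.
u is Dirichlet: u(0) = u(4/3) = 0. Let V = H^1_0(0, 4/3); then v(0) = v(4/3) = 0, and [u' v]_0^4/3 = 0.
Weak formulation: find u (satisfying any essential BC) such that ∫_0^4/3 u'(x) v'(x) dx = ∫_0^4/3 f v dx for all v ∈ V.
Substituting f(x) = sin(9*π*x/4), the right-hand side is ∫_0^4/3 (sin(9*π*x/4)) v dx.


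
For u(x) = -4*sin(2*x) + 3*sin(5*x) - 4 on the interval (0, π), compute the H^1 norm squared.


||u||_{H^1(0,π)}^2 = -48/5 + 173*π

u'(x) = -8*cos(2*x) + 15*cos(5*x).
Expand u² and (u')² and integrate term by term on (0, π), using: for integers n ≥ 1, ∫_0^π sin²(nx) dx = ∫_0^π cos²(nx) dx = π/2; for n ≠ n', ∫_0^π sin(nx)sin(n'x) dx = ∫_0^π cos(nx)cos(n'x) dx = 0; and by product-to-sum, ∫_0^π sin(nx)cos(n'x) dx = ½∫_0^π [sin((n+n')x) + sin((n−n')x)] dx, which is 0 when n+n' is even and 2n/(n²−n'²) when n+n' is odd (it need not vanish on (0, π)). For the constant mode: ∫_0^π 1 dx = π, ∫_0^π cos(nx) dx = 0, ∫_0^π sin(nx) dx = (1−(−1)^n)/n.
  u² squared terms: (-4)²·∫1 dx = 16·π = 16*π;  (-4)²·∫sin(2x)² dx = 16·π/2 = 8*π;  (3)²·∫sin(5x)² dx = 9·π/2 = 9*π/2.
  u² cross terms: 2·(-4)·(-4)·∫1·sin(2x) dx = 32·(0) = 0;  2·(-4)·(3)·∫1·sin(5x) dx = -24·(2/5) = -48/5;  2·(-4)·(3)·∫sin(2x)·sin(5x) dx = -24·(0) = 0.
  So ∫_0^π u² dx = 16*π + 8*π + 9*π/2 + 0 − 48/5 + 0 = -48/5 + 57*π/2.
  (u')² squared terms: (-8)²·∫cos(2x)² dx = 64·π/2 = 32*π;  (15)²·∫cos(5x)² dx = 225·π/2 = 225*π/2.
  (u')² cross terms: 2·(-8)·(15)·∫cos(2x)·cos(5x) dx = -240·(0) = 0.
  So ∫_0^π (u')² dx = 32*π + 225*π/2 + 0 = 289*π/2.
||u||_{H^1}^2 = (-48/5 + 57*π/2) + (289*π/2) = -48/5 + 173*π.


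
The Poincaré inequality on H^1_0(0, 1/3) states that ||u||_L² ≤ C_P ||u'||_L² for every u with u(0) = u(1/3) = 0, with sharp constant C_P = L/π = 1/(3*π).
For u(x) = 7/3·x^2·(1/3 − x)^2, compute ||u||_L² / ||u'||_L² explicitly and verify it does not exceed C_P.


||u||_L² / ||u'||_L² = sqrt(3)/18 < C_P = 1/(3*π).

u(x) = 7/3·x^2·(1/3 − x)^2, so u'(x) = 14*x*(3*x - 1)*(6*x - 1)/27.
u(x) = 7/3·x^2·(1/3 − x)^2 vanishes at x = 0 and x = 1/3, so u ∈ H^1_0(0, 1/3). Differentiate via the product rule and integrate the resulting polynomials term by term.
  ∫_0^1/3 u² dx = ∫_0^1/3 (49*x^8/9 - 196*x^7/27 + 98*x^6/27 - 196*x^5/243 + 49*x^4/729) dx. Term by term:
    ∫_0^1/3 49*x^8/9 dx = 49/1594323;  ∫_0^1/3 -196*x^7/27 dx = -49/354294;  ∫_0^1/3 98*x^6/27 dx = 14/59049;
    ∫_0^1/3 -196*x^5/243 dx = -98/531441;  ∫_0^1/3 49*x^4/729 dx = 49/885735.
  Sum: 49/1594323 − 49/354294 + 14/59049 − 98/531441 + 49/885735 = 7/15943230.
  ∫_0^1/3 (u')² dx = ∫_0^1/3 (784*x^6/9 - 784*x^5/9 + 2548*x^4/81 - 392*x^3/81 + 196*x^2/729) dx. Term by term:
    ∫_0^1/3 784*x^6/9 dx = 112/19683;  ∫_0^1/3 -784*x^5/9 dx = -392/19683;  ∫_0^1/3 2548*x^4/81 dx = 2548/98415;
    ∫_0^1/3 -392*x^3/81 dx = -98/6561;  ∫_0^1/3 196*x^2/729 dx = 196/59049.
  Sum: 112/19683 − 392/19683 + 2548/98415 − 98/6561 + 196/59049 = 14/295245.
∫_0^1/3 u² dx = 7/15943230, so ||u||_L² = sqrt(210)/21870.
∫_0^1/3 (u')² dx = 14/295245, so ||u'||_L² = sqrt(70)/1215.
Ratio ||u||_L² / ||u'||_L² = sqrt(3)/18.
Sharp Poincaré constant on H^1_0(0, 1/3) is C_P = L/π = 1/(3*π), achieved by sin(3*π·x).
A polynomial bump cannot attain the sharp Poincaré constant (only the first sine eigenfunction does), so the ratio is strictly less than C_P, consistent with ||u||_L² ≤ C_P ||u'||_L².


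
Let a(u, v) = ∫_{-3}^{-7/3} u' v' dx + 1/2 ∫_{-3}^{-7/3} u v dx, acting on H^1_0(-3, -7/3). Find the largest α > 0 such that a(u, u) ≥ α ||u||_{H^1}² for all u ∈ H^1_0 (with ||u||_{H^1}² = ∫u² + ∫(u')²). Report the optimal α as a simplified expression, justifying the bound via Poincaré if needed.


α = (2 + 9*π^2)/(4 + 9*π^2)

Coercivity of a(·,·) on H^1_0(-3, -7/3) means a(u, u) ≥ α ||u||_{H^1}² for every u ∈ H^1_0.
The interval has length L = 2/3, and Poincaré/coercivity depend only on L. Here a(u, u) = ∫(u')² + (1/2)·∫u².
Here 0 < c = 1/2 < 1. The condition a(u,u) ≥ α||u||_{H^1}² reads (1−α)∫(u')² ≥ (α−c)∫u². Any admissible α is ≤ 1 (rapidly oscillating u have ∫u²/∫(u')² → 0), and α = 1 would force 0 ≥ (1−c)∫u², impossible since c < 1; so 1−α > 0. By the sharp Poincaré inequality on H^1_0 of an interval of length L, ∫(u')² ≥ (π/L)²∫u² with equality for the first sine mode sin(π(x−x₀)/L) (x₀ the left endpoint), so the inequality holds for all u iff (1−α)(π/L)² ≥ α − c, i.e. α ≤ ((π/L)² + c)/((π/L)² + 1) = (1 + c(L/π)²)/(1 + (L/π)²). With (π/L)² = 9*π^2/4 and c = 1/2, the largest admissible constant is α = ((π/L)² + c)/((π/L)² + 1).
Simplifying, α = (2 + 9*π^2)/(4 + 9*π^2).


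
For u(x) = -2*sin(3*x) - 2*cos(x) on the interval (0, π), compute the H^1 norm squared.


||u||_{H^1(0,π)}^2 = 24*π

u'(x) = 2*sin(x) - 6*cos(3*x).
Expand u² and (u')² and integrate term by term on (0, π), using: for integers n ≥ 1, ∫_0^π sin²(nx) dx = ∫_0^π cos²(nx) dx = π/2; for n ≠ n', ∫_0^π sin(nx)sin(n'x) dx = ∫_0^π cos(nx)cos(n'x) dx = 0; and by product-to-sum, ∫_0^π sin(nx)cos(n'x) dx = ½∫_0^π [sin((n+n')x) + sin((n−n')x)] dx, which is 0 when n+n' is even and 2n/(n²−n'²) when n+n' is odd (it need not vanish on (0, π)).
  u² squared terms: (-2)²·∫cos(x)² dx = 4·π/2 = 2*π;  (-2)²·∫sin(3x)² dx = 4·π/2 = 2*π.
  u² cross terms: 2·(-2)·(-2)·∫cos(x)·sin(3x) dx = 8·(0) = 0.
  So ∫_0^π u² dx = 2*π + 2*π + 0 = 4*π.
  (u')² squared terms: (-6)²·∫cos(3x)² dx = 36·π/2 = 18*π;  (2)²·∫sin(x)² dx = 4·π/2 = 2*π.
  (u')² cross terms: 2·(-6)·(2)·∫cos(3x)·sin(x) dx = -24·(0) = 0.
  So ∫_0^π (u')² dx = 18*π + 2*π + 0 = 20*π.
||u||_{H^1}^2 = (4*π) + (20*π) = 24*π.


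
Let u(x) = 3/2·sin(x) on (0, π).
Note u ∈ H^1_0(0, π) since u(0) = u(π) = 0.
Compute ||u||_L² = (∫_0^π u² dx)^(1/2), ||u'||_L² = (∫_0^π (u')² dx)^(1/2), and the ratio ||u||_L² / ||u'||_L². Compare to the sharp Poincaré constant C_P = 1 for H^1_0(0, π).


||u||_L² / ||u'||_L² = 1 = C_P.

u(x) = 3/2·sin(x), so u'(x) = 3*cos(x)/2.
Writing u(x) = A·sin(kπx/L) with A = 3/2 and k = 1, use ∫_0^L sin²(kπx/L) dx = L/2 and ∫_0^L cos²(kπx/L) dx = L/2.
u² = 9/4·sin²(x) and (u')² = 9/4·cos²(x), and each of sin², cos² integrates to L/2 = π/2 over (0, π).
∫_0^π u² dx = 9*π/8, so ||u||_L² = 3*sqrt(2)*sqrt(π)/4.
∫_0^π (u')² dx = 9*π/8, so ||u'||_L² = 3*sqrt(2)*sqrt(π)/4.
Ratio ||u||_L² / ||u'||_L² = 1.
Sharp Poincaré constant on H^1_0(0, π) is C_P = L/π = 1, achieved by sin(x).
This is the k = 1 eigenfunction (up to amplitude), so the ratio equals the sharp Poincaré constant exactly.


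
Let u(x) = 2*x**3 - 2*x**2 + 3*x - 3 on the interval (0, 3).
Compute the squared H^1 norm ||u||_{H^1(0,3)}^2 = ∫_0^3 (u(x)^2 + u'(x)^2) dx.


||u||_{H^1}^2 = 65412/35

The H^1 norm (squared) on an interval (0, L) is
  ||u||_{H^1}^2 = ∫_0^L u(x)^2 dx + ∫_0^L u'(x)^2 dx.
Compute u'(x) = 6*x**2 - 4*x + 3.
Then u(x)^2 = 4*x**6 - 8*x**5 + 16*x**4 - 24*x**3 + 21*x**2 - 18*x + 9 and u'(x)^2 = 36*x**4 - 48*x**3 + 52*x**2 - 24*x + 9.
Integrate each monomial from 0 to 3 using ∫_0^3 c·x^n dx = c·3^(n+1)/(n+1):
  ∫_0^3 u(x)^2 dx = ∫_0^3 (4*x^6 - 8*x^5 + 16*x^4 - 24*x^3 + 21*x^2 - 18*x + 9) dx. Term by term:
    ∫_0^3 4*x^6 dx = 8748/7;  ∫_0^3 -8*x^5 dx = -972;  ∫_0^3 16*x^4 dx = 3888/5;
    ∫_0^3 -24*x^3 dx = -486;  ∫_0^3 21*x^2 dx = 189;  ∫_0^3 -18*x dx = -81;
    ∫_0^3 9 dx = 27.
  Sum: 8748/7 − 972 + 3888/5 − 486 + 189 − 81 + 27 = 24651/35.
  ∫_0^3 u'(x)^2 dx = ∫_0^3 (36*x^4 - 48*x^3 + 52*x^2 - 24*x + 9) dx. Term by term:
    ∫_0^3 36*x^4 dx = 8748/5;  ∫_0^3 -48*x^3 dx = -972;  ∫_0^3 52*x^2 dx = 468;
    ∫_0^3 -24*x dx = -108;  ∫_0^3 9 dx = 27.
  Sum: 8748/5 − 972 + 468 − 108 + 27 = 5823/5.
Adding: ||u||_{H^1}^2 = 24651/35 + 5823/5 = 65412/35.


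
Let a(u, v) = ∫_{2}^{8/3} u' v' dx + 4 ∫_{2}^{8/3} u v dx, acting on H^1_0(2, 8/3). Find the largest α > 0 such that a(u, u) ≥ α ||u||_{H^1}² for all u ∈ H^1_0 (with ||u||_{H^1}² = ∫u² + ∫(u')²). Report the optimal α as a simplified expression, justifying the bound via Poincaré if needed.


α = 1

Coercivity of a(·,·) on H^1_0(2, 8/3) means a(u, u) ≥ α ||u||_{H^1}² for every u ∈ H^1_0.
The interval has length L = 2/3, and Poincaré/coercivity depend only on L. Here a(u, u) = ∫(u')² + (4)·∫u².
Here c = 4 ≥ 1, so a(u,u) = ∫(u')² + c∫u² ≥ ∫(u')² + ∫u² = ||u||_{H^1}², i.e. α = 1 works. No larger α is possible: a(u,u) ≥ α||u||_{H^1}² means (1−α)∫(u')² ≥ (α−c)∫u², and for the modes u_n = sin(nπ(x−x₀)/L) (x₀ the left endpoint) one has ∫u_n²/∫(u_n')² = (L/(nπ))² → 0, so a(u_n,u_n)/||u_n||_{H^1}² → 1. Hence the optimal constant is α = 1.
Therefore α = 1.
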